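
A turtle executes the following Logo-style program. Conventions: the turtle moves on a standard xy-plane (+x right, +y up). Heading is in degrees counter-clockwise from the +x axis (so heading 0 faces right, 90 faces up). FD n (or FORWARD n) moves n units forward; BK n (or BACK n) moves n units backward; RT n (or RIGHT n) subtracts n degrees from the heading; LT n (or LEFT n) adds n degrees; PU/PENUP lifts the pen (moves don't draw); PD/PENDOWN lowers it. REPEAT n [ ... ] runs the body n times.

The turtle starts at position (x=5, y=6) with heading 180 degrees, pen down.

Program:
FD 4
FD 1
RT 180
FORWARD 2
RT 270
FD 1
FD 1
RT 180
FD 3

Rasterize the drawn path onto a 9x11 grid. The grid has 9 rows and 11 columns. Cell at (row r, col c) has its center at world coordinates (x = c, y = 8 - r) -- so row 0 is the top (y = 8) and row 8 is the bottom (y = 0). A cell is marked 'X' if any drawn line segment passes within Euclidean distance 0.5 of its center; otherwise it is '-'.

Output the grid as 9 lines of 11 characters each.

Segment 0: (5,6) -> (1,6)
Segment 1: (1,6) -> (0,6)
Segment 2: (0,6) -> (2,6)
Segment 3: (2,6) -> (2,7)
Segment 4: (2,7) -> (2,8)
Segment 5: (2,8) -> (2,5)

Answer: --X--------
--X--------
XXXXXX-----
--X--------
-----------
-----------
-----------
-----------
-----------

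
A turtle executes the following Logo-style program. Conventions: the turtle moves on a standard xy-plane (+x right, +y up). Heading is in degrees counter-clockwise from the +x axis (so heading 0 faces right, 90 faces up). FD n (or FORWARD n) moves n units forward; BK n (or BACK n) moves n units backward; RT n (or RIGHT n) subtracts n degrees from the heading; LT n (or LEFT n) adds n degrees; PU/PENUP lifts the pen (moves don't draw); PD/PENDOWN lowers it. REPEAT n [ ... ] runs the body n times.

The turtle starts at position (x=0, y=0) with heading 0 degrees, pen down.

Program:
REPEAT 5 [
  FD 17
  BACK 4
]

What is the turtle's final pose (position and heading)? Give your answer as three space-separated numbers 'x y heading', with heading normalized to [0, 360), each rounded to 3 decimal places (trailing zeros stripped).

Executing turtle program step by step:
Start: pos=(0,0), heading=0, pen down
REPEAT 5 [
  -- iteration 1/5 --
  FD 17: (0,0) -> (17,0) [heading=0, draw]
  BK 4: (17,0) -> (13,0) [heading=0, draw]
  -- iteration 2/5 --
  FD 17: (13,0) -> (30,0) [heading=0, draw]
  BK 4: (30,0) -> (26,0) [heading=0, draw]
  -- iteration 3/5 --
  FD 17: (26,0) -> (43,0) [heading=0, draw]
  BK 4: (43,0) -> (39,0) [heading=0, draw]
  -- iteration 4/5 --
  FD 17: (39,0) -> (56,0) [heading=0, draw]
  BK 4: (56,0) -> (52,0) [heading=0, draw]
  -- iteration 5/5 --
  FD 17: (52,0) -> (69,0) [heading=0, draw]
  BK 4: (69,0) -> (65,0) [heading=0, draw]
]
Final: pos=(65,0), heading=0, 10 segment(s) drawn

Answer: 65 0 0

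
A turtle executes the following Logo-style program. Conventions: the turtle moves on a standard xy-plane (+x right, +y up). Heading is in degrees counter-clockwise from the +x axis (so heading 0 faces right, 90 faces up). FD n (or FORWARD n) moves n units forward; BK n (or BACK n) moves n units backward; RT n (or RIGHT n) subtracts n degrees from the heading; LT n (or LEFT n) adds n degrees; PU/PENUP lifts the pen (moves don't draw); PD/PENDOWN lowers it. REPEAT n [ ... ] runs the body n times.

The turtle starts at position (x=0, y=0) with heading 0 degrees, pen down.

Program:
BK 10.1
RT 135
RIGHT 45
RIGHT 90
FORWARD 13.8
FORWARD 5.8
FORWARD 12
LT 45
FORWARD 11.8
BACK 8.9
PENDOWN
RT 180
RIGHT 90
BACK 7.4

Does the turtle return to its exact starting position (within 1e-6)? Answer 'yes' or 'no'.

Answer: no

Derivation:
Executing turtle program step by step:
Start: pos=(0,0), heading=0, pen down
BK 10.1: (0,0) -> (-10.1,0) [heading=0, draw]
RT 135: heading 0 -> 225
RT 45: heading 225 -> 180
RT 90: heading 180 -> 90
FD 13.8: (-10.1,0) -> (-10.1,13.8) [heading=90, draw]
FD 5.8: (-10.1,13.8) -> (-10.1,19.6) [heading=90, draw]
FD 12: (-10.1,19.6) -> (-10.1,31.6) [heading=90, draw]
LT 45: heading 90 -> 135
FD 11.8: (-10.1,31.6) -> (-18.444,39.944) [heading=135, draw]
BK 8.9: (-18.444,39.944) -> (-12.151,33.651) [heading=135, draw]
PD: pen down
RT 180: heading 135 -> 315
RT 90: heading 315 -> 225
BK 7.4: (-12.151,33.651) -> (-6.918,38.883) [heading=225, draw]
Final: pos=(-6.918,38.883), heading=225, 7 segment(s) drawn

Start position: (0, 0)
Final position: (-6.918, 38.883)
Distance = 39.494; >= 1e-6 -> NOT closed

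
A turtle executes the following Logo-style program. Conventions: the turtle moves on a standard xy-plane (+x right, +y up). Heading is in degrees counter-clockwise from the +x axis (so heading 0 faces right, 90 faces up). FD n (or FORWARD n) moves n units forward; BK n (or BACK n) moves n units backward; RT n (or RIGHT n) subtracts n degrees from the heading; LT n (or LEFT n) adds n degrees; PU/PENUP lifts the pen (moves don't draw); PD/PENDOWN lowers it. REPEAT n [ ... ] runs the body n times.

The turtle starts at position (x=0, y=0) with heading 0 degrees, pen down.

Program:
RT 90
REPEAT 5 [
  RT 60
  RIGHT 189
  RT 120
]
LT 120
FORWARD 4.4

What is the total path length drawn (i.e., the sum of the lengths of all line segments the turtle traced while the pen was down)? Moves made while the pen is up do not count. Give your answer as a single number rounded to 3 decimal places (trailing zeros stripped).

Executing turtle program step by step:
Start: pos=(0,0), heading=0, pen down
RT 90: heading 0 -> 270
REPEAT 5 [
  -- iteration 1/5 --
  RT 60: heading 270 -> 210
  RT 189: heading 210 -> 21
  RT 120: heading 21 -> 261
  -- iteration 2/5 --
  RT 60: heading 261 -> 201
  RT 189: heading 201 -> 12
  RT 120: heading 12 -> 252
  -- iteration 3/5 --
  RT 60: heading 252 -> 192
  RT 189: heading 192 -> 3
  RT 120: heading 3 -> 243
  -- iteration 4/5 --
  RT 60: heading 243 -> 183
  RT 189: heading 183 -> 354
  RT 120: heading 354 -> 234
  -- iteration 5/5 --
  RT 60: heading 234 -> 174
  RT 189: heading 174 -> 345
  RT 120: heading 345 -> 225
]
LT 120: heading 225 -> 345
FD 4.4: (0,0) -> (4.25,-1.139) [heading=345, draw]
Final: pos=(4.25,-1.139), heading=345, 1 segment(s) drawn

Segment lengths:
  seg 1: (0,0) -> (4.25,-1.139), length = 4.4
Total = 4.4

Answer: 4.4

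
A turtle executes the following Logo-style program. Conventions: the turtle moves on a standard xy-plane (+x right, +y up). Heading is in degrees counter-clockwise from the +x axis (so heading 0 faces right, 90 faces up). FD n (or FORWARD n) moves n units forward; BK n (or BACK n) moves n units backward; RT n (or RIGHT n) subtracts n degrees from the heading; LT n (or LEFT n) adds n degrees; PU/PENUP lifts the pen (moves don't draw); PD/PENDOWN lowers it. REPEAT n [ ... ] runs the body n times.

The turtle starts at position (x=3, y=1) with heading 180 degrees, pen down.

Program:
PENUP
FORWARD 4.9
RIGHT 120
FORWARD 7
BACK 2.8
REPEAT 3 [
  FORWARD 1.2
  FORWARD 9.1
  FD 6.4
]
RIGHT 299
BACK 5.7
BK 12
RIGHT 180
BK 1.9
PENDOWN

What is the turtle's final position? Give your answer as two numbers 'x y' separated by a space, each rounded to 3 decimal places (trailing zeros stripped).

Executing turtle program step by step:
Start: pos=(3,1), heading=180, pen down
PU: pen up
FD 4.9: (3,1) -> (-1.9,1) [heading=180, move]
RT 120: heading 180 -> 60
FD 7: (-1.9,1) -> (1.6,7.062) [heading=60, move]
BK 2.8: (1.6,7.062) -> (0.2,4.637) [heading=60, move]
REPEAT 3 [
  -- iteration 1/3 --
  FD 1.2: (0.2,4.637) -> (0.8,5.677) [heading=60, move]
  FD 9.1: (0.8,5.677) -> (5.35,13.557) [heading=60, move]
  FD 6.4: (5.35,13.557) -> (8.55,19.1) [heading=60, move]
  -- iteration 2/3 --
  FD 1.2: (8.55,19.1) -> (9.15,20.139) [heading=60, move]
  FD 9.1: (9.15,20.139) -> (13.7,28.02) [heading=60, move]
  FD 6.4: (13.7,28.02) -> (16.9,33.563) [heading=60, move]
  -- iteration 3/3 --
  FD 1.2: (16.9,33.563) -> (17.5,34.602) [heading=60, move]
  FD 9.1: (17.5,34.602) -> (22.05,42.483) [heading=60, move]
  FD 6.4: (22.05,42.483) -> (25.25,48.025) [heading=60, move]
]
RT 299: heading 60 -> 121
BK 5.7: (25.25,48.025) -> (28.186,43.139) [heading=121, move]
BK 12: (28.186,43.139) -> (34.366,32.853) [heading=121, move]
RT 180: heading 121 -> 301
BK 1.9: (34.366,32.853) -> (33.388,34.482) [heading=301, move]
PD: pen down
Final: pos=(33.388,34.482), heading=301, 0 segment(s) drawn

Answer: 33.388 34.482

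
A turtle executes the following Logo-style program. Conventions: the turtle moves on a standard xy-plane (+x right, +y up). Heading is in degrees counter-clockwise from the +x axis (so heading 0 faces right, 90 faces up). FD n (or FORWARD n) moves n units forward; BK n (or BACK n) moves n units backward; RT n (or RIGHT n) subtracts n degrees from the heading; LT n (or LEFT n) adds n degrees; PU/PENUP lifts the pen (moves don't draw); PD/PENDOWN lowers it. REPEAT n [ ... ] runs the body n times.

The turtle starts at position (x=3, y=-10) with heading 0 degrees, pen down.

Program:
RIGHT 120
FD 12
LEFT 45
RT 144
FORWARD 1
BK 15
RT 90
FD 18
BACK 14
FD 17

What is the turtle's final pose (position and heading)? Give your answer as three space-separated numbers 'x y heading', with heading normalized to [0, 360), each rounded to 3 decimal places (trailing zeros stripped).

Answer: 21.096 -12.883 51

Derivation:
Executing turtle program step by step:
Start: pos=(3,-10), heading=0, pen down
RT 120: heading 0 -> 240
FD 12: (3,-10) -> (-3,-20.392) [heading=240, draw]
LT 45: heading 240 -> 285
RT 144: heading 285 -> 141
FD 1: (-3,-20.392) -> (-3.777,-19.763) [heading=141, draw]
BK 15: (-3.777,-19.763) -> (7.88,-29.203) [heading=141, draw]
RT 90: heading 141 -> 51
FD 18: (7.88,-29.203) -> (19.208,-15.214) [heading=51, draw]
BK 14: (19.208,-15.214) -> (10.397,-26.094) [heading=51, draw]
FD 17: (10.397,-26.094) -> (21.096,-12.883) [heading=51, draw]
Final: pos=(21.096,-12.883), heading=51, 6 segment(s) drawn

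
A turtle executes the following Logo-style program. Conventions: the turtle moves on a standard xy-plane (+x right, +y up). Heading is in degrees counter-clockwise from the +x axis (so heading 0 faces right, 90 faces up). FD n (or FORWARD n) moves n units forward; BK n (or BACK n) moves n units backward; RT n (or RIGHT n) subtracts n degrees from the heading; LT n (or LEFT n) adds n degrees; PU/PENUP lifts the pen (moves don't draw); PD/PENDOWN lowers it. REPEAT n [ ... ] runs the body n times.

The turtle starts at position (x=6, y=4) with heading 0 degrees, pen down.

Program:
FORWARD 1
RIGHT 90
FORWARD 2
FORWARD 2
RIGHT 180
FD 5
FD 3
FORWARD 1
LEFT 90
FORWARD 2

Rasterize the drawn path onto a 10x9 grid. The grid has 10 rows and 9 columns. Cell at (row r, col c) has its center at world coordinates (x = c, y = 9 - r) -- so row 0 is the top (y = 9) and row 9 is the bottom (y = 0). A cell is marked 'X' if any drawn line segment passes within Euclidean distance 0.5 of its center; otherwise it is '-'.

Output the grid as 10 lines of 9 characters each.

Segment 0: (6,4) -> (7,4)
Segment 1: (7,4) -> (7,2)
Segment 2: (7,2) -> (7,0)
Segment 3: (7,0) -> (7,5)
Segment 4: (7,5) -> (7,8)
Segment 5: (7,8) -> (7,9)
Segment 6: (7,9) -> (5,9)

Answer: -----XXX-
-------X-
-------X-
-------X-
-------X-
------XX-
-------X-
-------X-
-------X-
-------X-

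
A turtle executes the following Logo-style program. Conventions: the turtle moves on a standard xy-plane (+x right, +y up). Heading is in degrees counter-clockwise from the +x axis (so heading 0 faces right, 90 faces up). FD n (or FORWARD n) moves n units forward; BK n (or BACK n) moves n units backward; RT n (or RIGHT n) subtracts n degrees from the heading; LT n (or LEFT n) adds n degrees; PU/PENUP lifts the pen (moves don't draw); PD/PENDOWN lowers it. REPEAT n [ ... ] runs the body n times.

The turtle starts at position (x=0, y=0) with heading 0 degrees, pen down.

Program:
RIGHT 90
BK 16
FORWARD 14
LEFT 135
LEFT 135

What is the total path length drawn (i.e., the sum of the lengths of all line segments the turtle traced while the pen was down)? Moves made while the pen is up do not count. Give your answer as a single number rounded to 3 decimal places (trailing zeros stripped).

Executing turtle program step by step:
Start: pos=(0,0), heading=0, pen down
RT 90: heading 0 -> 270
BK 16: (0,0) -> (0,16) [heading=270, draw]
FD 14: (0,16) -> (0,2) [heading=270, draw]
LT 135: heading 270 -> 45
LT 135: heading 45 -> 180
Final: pos=(0,2), heading=180, 2 segment(s) drawn

Segment lengths:
  seg 1: (0,0) -> (0,16), length = 16
  seg 2: (0,16) -> (0,2), length = 14
Total = 30

Answer: 30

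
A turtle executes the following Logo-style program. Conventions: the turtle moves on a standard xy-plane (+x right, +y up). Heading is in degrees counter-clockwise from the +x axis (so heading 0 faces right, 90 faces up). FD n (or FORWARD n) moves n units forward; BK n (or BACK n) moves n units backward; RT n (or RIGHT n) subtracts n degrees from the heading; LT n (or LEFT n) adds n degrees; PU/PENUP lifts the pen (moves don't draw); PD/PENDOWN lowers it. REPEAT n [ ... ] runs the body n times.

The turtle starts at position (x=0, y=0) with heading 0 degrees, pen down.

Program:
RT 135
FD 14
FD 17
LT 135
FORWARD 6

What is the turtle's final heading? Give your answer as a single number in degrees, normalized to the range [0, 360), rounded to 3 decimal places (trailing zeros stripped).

Executing turtle program step by step:
Start: pos=(0,0), heading=0, pen down
RT 135: heading 0 -> 225
FD 14: (0,0) -> (-9.899,-9.899) [heading=225, draw]
FD 17: (-9.899,-9.899) -> (-21.92,-21.92) [heading=225, draw]
LT 135: heading 225 -> 0
FD 6: (-21.92,-21.92) -> (-15.92,-21.92) [heading=0, draw]
Final: pos=(-15.92,-21.92), heading=0, 3 segment(s) drawn

Answer: 0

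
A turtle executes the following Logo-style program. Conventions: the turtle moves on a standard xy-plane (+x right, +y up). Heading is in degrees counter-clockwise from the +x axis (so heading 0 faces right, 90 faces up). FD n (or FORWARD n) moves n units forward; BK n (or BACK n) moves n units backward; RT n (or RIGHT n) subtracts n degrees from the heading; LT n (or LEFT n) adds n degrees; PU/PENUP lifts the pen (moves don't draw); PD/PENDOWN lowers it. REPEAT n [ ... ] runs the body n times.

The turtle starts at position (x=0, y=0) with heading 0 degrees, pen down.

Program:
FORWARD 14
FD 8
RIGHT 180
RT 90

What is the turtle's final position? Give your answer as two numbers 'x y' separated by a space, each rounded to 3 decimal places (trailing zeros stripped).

Answer: 22 0

Derivation:
Executing turtle program step by step:
Start: pos=(0,0), heading=0, pen down
FD 14: (0,0) -> (14,0) [heading=0, draw]
FD 8: (14,0) -> (22,0) [heading=0, draw]
RT 180: heading 0 -> 180
RT 90: heading 180 -> 90
Final: pos=(22,0), heading=90, 2 segment(s) drawn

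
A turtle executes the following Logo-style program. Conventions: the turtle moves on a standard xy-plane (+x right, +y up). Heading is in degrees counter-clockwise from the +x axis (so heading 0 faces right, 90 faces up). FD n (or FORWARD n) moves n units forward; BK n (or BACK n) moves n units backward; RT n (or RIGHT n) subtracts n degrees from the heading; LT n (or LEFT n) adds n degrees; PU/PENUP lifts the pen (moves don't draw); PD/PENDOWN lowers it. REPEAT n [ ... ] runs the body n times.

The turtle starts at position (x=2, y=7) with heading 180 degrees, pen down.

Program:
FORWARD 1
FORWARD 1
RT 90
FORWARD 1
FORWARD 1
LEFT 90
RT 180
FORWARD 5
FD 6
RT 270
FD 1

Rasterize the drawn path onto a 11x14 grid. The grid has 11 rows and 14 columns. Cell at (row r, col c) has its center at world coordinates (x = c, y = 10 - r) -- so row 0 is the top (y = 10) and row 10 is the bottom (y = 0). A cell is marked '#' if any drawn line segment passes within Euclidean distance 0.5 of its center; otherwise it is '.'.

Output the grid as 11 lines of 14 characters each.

Answer: ...........#..
############..
#.............
###...........
..............
..............
..............
..............
..............
..............
..............

Derivation:
Segment 0: (2,7) -> (1,7)
Segment 1: (1,7) -> (0,7)
Segment 2: (0,7) -> (0,8)
Segment 3: (0,8) -> (0,9)
Segment 4: (0,9) -> (5,9)
Segment 5: (5,9) -> (11,9)
Segment 6: (11,9) -> (11,10)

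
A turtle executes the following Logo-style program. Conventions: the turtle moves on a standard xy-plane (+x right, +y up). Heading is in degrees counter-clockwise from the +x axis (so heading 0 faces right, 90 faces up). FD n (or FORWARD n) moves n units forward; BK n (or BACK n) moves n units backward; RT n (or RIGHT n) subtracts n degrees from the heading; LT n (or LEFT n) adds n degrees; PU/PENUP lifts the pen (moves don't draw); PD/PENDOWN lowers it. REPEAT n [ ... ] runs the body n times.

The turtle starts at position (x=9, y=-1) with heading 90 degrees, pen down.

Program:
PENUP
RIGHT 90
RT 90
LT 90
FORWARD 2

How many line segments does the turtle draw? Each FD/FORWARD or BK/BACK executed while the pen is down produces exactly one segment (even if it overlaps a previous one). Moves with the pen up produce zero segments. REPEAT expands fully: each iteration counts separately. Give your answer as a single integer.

Executing turtle program step by step:
Start: pos=(9,-1), heading=90, pen down
PU: pen up
RT 90: heading 90 -> 0
RT 90: heading 0 -> 270
LT 90: heading 270 -> 0
FD 2: (9,-1) -> (11,-1) [heading=0, move]
Final: pos=(11,-1), heading=0, 0 segment(s) drawn
Segments drawn: 0

Answer: 0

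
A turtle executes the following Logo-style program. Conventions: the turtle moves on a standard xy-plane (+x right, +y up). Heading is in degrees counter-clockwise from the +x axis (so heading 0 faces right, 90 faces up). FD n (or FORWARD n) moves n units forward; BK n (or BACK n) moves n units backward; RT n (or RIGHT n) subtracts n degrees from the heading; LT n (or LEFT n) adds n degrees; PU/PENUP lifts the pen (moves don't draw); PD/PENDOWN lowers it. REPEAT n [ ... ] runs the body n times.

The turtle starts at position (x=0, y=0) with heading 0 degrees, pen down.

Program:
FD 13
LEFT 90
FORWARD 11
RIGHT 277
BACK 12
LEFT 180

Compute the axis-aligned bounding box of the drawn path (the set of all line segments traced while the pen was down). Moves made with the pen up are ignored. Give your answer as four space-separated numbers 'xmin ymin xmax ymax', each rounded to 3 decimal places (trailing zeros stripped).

Answer: 0 0 24.911 11

Derivation:
Executing turtle program step by step:
Start: pos=(0,0), heading=0, pen down
FD 13: (0,0) -> (13,0) [heading=0, draw]
LT 90: heading 0 -> 90
FD 11: (13,0) -> (13,11) [heading=90, draw]
RT 277: heading 90 -> 173
BK 12: (13,11) -> (24.911,9.538) [heading=173, draw]
LT 180: heading 173 -> 353
Final: pos=(24.911,9.538), heading=353, 3 segment(s) drawn

Segment endpoints: x in {0, 13, 24.911}, y in {0, 9.538, 11}
xmin=0, ymin=0, xmax=24.911, ymax=11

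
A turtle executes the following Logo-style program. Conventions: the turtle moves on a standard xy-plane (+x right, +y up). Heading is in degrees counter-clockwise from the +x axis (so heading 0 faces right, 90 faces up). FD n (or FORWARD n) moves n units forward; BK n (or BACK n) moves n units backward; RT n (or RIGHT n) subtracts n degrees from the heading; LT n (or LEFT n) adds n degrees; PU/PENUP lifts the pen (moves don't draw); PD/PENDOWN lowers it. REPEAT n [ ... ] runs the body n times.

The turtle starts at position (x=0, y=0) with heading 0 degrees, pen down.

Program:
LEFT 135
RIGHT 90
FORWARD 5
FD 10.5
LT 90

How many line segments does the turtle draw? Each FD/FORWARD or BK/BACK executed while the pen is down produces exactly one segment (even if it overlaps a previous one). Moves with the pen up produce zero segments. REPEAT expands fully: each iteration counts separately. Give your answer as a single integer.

Answer: 2

Derivation:
Executing turtle program step by step:
Start: pos=(0,0), heading=0, pen down
LT 135: heading 0 -> 135
RT 90: heading 135 -> 45
FD 5: (0,0) -> (3.536,3.536) [heading=45, draw]
FD 10.5: (3.536,3.536) -> (10.96,10.96) [heading=45, draw]
LT 90: heading 45 -> 135
Final: pos=(10.96,10.96), heading=135, 2 segment(s) drawn
Segments drawn: 2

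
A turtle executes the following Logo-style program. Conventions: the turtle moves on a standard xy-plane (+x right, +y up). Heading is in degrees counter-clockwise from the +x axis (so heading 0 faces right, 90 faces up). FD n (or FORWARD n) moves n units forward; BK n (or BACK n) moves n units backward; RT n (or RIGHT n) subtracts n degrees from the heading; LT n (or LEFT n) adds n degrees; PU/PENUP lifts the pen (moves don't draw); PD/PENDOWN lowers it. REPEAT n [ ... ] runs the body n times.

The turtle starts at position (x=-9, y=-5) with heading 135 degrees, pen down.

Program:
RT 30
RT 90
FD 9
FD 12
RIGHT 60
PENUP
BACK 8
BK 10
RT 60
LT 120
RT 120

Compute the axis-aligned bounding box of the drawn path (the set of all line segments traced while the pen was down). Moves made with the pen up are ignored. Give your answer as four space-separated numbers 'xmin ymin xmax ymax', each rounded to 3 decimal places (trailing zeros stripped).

Answer: -9 -5 11.284 0.435

Derivation:
Executing turtle program step by step:
Start: pos=(-9,-5), heading=135, pen down
RT 30: heading 135 -> 105
RT 90: heading 105 -> 15
FD 9: (-9,-5) -> (-0.307,-2.671) [heading=15, draw]
FD 12: (-0.307,-2.671) -> (11.284,0.435) [heading=15, draw]
RT 60: heading 15 -> 315
PU: pen up
BK 8: (11.284,0.435) -> (5.628,6.092) [heading=315, move]
BK 10: (5.628,6.092) -> (-1.443,13.163) [heading=315, move]
RT 60: heading 315 -> 255
LT 120: heading 255 -> 15
RT 120: heading 15 -> 255
Final: pos=(-1.443,13.163), heading=255, 2 segment(s) drawn

Segment endpoints: x in {-9, -0.307, 11.284}, y in {-5, -2.671, 0.435}
xmin=-9, ymin=-5, xmax=11.284, ymax=0.435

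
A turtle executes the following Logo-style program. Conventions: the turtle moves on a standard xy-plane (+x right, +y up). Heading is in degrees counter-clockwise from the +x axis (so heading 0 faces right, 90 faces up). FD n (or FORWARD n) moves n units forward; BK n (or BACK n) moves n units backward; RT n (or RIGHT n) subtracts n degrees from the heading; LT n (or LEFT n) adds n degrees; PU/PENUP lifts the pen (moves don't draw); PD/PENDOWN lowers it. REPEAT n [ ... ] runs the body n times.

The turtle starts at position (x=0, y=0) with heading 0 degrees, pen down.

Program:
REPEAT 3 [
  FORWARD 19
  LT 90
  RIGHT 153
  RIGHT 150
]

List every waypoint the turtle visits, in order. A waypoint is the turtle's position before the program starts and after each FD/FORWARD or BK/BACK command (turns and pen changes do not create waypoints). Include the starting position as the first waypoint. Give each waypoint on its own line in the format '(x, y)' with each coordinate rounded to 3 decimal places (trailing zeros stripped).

Answer: (0, 0)
(19, 0)
(3.065, 10.348)
(10.793, -7.009)

Derivation:
Executing turtle program step by step:
Start: pos=(0,0), heading=0, pen down
REPEAT 3 [
  -- iteration 1/3 --
  FD 19: (0,0) -> (19,0) [heading=0, draw]
  LT 90: heading 0 -> 90
  RT 153: heading 90 -> 297
  RT 150: heading 297 -> 147
  -- iteration 2/3 --
  FD 19: (19,0) -> (3.065,10.348) [heading=147, draw]
  LT 90: heading 147 -> 237
  RT 153: heading 237 -> 84
  RT 150: heading 84 -> 294
  -- iteration 3/3 --
  FD 19: (3.065,10.348) -> (10.793,-7.009) [heading=294, draw]
  LT 90: heading 294 -> 24
  RT 153: heading 24 -> 231
  RT 150: heading 231 -> 81
]
Final: pos=(10.793,-7.009), heading=81, 3 segment(s) drawn
Waypoints (4 total):
(0, 0)
(19, 0)
(3.065, 10.348)
(10.793, -7.009)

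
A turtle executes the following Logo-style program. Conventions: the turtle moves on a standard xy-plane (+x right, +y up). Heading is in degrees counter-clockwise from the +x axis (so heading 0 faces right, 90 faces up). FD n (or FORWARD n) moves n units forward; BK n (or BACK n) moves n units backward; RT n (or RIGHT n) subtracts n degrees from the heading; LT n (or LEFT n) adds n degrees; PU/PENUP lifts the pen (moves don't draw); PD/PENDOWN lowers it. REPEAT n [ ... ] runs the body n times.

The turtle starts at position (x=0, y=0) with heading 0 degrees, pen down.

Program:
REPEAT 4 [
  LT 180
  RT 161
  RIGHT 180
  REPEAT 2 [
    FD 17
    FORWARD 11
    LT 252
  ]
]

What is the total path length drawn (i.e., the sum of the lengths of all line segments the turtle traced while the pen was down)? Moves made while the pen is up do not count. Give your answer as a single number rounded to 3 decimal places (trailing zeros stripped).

Executing turtle program step by step:
Start: pos=(0,0), heading=0, pen down
REPEAT 4 [
  -- iteration 1/4 --
  LT 180: heading 0 -> 180
  RT 161: heading 180 -> 19
  RT 180: heading 19 -> 199
  REPEAT 2 [
    -- iteration 1/2 --
    FD 17: (0,0) -> (-16.074,-5.535) [heading=199, draw]
    FD 11: (-16.074,-5.535) -> (-26.475,-9.116) [heading=199, draw]
    LT 252: heading 199 -> 91
    -- iteration 2/2 --
    FD 17: (-26.475,-9.116) -> (-26.771,7.882) [heading=91, draw]
    FD 11: (-26.771,7.882) -> (-26.963,18.88) [heading=91, draw]
    LT 252: heading 91 -> 343
  ]
  -- iteration 2/4 --
  LT 180: heading 343 -> 163
  RT 161: heading 163 -> 2
  RT 180: heading 2 -> 182
  REPEAT 2 [
    -- iteration 1/2 --
    FD 17: (-26.963,18.88) -> (-43.953,18.287) [heading=182, draw]
    FD 11: (-43.953,18.287) -> (-54.946,17.903) [heading=182, draw]
    LT 252: heading 182 -> 74
    -- iteration 2/2 --
    FD 17: (-54.946,17.903) -> (-50.26,34.244) [heading=74, draw]
    FD 11: (-50.26,34.244) -> (-47.228,44.818) [heading=74, draw]
    LT 252: heading 74 -> 326
  ]
  -- iteration 3/4 --
  LT 180: heading 326 -> 146
  RT 161: heading 146 -> 345
  RT 180: heading 345 -> 165
  REPEAT 2 [
    -- iteration 1/2 --
    FD 17: (-47.228,44.818) -> (-63.649,49.218) [heading=165, draw]
    FD 11: (-63.649,49.218) -> (-74.274,52.065) [heading=165, draw]
    LT 252: heading 165 -> 57
    -- iteration 2/2 --
    FD 17: (-74.274,52.065) -> (-65.015,66.322) [heading=57, draw]
    FD 11: (-65.015,66.322) -> (-59.024,75.548) [heading=57, draw]
    LT 252: heading 57 -> 309
  ]
  -- iteration 4/4 --
  LT 180: heading 309 -> 129
  RT 161: heading 129 -> 328
  RT 180: heading 328 -> 148
  REPEAT 2 [
    -- iteration 1/2 --
    FD 17: (-59.024,75.548) -> (-73.441,84.556) [heading=148, draw]
    FD 11: (-73.441,84.556) -> (-82.77,90.385) [heading=148, draw]
    LT 252: heading 148 -> 40
    -- iteration 2/2 --
    FD 17: (-82.77,90.385) -> (-69.747,101.313) [heading=40, draw]
    FD 11: (-69.747,101.313) -> (-61.32,108.383) [heading=40, draw]
    LT 252: heading 40 -> 292
  ]
]
Final: pos=(-61.32,108.383), heading=292, 16 segment(s) drawn

Segment lengths:
  seg 1: (0,0) -> (-16.074,-5.535), length = 17
  seg 2: (-16.074,-5.535) -> (-26.475,-9.116), length = 11
  seg 3: (-26.475,-9.116) -> (-26.771,7.882), length = 17
  seg 4: (-26.771,7.882) -> (-26.963,18.88), length = 11
  seg 5: (-26.963,18.88) -> (-43.953,18.287), length = 17
  seg 6: (-43.953,18.287) -> (-54.946,17.903), length = 11
  seg 7: (-54.946,17.903) -> (-50.26,34.244), length = 17
  seg 8: (-50.26,34.244) -> (-47.228,44.818), length = 11
  seg 9: (-47.228,44.818) -> (-63.649,49.218), length = 17
  seg 10: (-63.649,49.218) -> (-74.274,52.065), length = 11
  seg 11: (-74.274,52.065) -> (-65.015,66.322), length = 17
  seg 12: (-65.015,66.322) -> (-59.024,75.548), length = 11
  seg 13: (-59.024,75.548) -> (-73.441,84.556), length = 17
  seg 14: (-73.441,84.556) -> (-82.77,90.385), length = 11
  seg 15: (-82.77,90.385) -> (-69.747,101.313), length = 17
  seg 16: (-69.747,101.313) -> (-61.32,108.383), length = 11
Total = 224

Answer: 224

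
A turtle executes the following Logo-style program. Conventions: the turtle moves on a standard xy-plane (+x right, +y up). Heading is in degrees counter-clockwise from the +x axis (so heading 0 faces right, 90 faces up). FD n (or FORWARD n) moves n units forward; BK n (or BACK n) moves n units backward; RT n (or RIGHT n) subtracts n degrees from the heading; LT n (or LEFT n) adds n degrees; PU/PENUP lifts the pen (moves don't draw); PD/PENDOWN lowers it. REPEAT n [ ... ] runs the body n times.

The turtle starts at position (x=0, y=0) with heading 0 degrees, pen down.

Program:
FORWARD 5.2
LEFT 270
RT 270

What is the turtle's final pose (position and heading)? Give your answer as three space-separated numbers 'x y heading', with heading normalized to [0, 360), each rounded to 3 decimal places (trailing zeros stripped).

Answer: 5.2 0 0

Derivation:
Executing turtle program step by step:
Start: pos=(0,0), heading=0, pen down
FD 5.2: (0,0) -> (5.2,0) [heading=0, draw]
LT 270: heading 0 -> 270
RT 270: heading 270 -> 0
Final: pos=(5.2,0), heading=0, 1 segment(s) drawn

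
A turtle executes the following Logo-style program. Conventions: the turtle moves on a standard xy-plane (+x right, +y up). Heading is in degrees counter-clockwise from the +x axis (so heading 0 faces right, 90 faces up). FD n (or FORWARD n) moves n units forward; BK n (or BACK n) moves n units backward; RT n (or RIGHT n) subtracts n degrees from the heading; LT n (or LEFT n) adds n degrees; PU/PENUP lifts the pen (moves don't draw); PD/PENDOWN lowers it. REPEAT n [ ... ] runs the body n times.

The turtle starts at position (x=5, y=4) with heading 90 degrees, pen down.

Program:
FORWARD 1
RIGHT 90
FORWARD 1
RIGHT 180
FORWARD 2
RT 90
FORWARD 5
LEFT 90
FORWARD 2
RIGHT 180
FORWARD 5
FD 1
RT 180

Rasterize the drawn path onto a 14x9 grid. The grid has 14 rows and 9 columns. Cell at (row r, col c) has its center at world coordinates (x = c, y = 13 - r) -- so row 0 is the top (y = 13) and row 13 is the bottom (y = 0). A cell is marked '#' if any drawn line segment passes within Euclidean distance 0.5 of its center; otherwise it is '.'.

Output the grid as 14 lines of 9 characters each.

Segment 0: (5,4) -> (5,5)
Segment 1: (5,5) -> (6,5)
Segment 2: (6,5) -> (4,5)
Segment 3: (4,5) -> (4,10)
Segment 4: (4,10) -> (2,10)
Segment 5: (2,10) -> (7,10)
Segment 6: (7,10) -> (8,10)

Answer: .........
.........
.........
..#######
....#....
....#....
....#....
....#....
....###..
.....#...
.........
.........
.........
.........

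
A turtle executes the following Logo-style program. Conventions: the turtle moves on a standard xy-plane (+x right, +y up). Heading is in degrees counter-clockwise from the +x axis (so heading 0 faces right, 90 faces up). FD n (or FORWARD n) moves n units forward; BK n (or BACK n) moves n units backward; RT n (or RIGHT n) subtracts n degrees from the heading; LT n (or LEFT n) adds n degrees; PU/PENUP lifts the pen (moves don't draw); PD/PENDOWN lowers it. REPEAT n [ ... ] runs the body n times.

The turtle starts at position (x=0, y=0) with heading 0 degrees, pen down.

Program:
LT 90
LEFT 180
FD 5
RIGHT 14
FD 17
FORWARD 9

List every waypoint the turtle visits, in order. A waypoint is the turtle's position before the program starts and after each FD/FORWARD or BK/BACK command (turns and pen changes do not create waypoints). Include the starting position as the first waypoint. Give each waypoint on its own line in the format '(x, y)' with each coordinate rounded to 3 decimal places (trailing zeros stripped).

Executing turtle program step by step:
Start: pos=(0,0), heading=0, pen down
LT 90: heading 0 -> 90
LT 180: heading 90 -> 270
FD 5: (0,0) -> (0,-5) [heading=270, draw]
RT 14: heading 270 -> 256
FD 17: (0,-5) -> (-4.113,-21.495) [heading=256, draw]
FD 9: (-4.113,-21.495) -> (-6.29,-30.228) [heading=256, draw]
Final: pos=(-6.29,-30.228), heading=256, 3 segment(s) drawn
Waypoints (4 total):
(0, 0)
(0, -5)
(-4.113, -21.495)
(-6.29, -30.228)

Answer: (0, 0)
(0, -5)
(-4.113, -21.495)
(-6.29, -30.228)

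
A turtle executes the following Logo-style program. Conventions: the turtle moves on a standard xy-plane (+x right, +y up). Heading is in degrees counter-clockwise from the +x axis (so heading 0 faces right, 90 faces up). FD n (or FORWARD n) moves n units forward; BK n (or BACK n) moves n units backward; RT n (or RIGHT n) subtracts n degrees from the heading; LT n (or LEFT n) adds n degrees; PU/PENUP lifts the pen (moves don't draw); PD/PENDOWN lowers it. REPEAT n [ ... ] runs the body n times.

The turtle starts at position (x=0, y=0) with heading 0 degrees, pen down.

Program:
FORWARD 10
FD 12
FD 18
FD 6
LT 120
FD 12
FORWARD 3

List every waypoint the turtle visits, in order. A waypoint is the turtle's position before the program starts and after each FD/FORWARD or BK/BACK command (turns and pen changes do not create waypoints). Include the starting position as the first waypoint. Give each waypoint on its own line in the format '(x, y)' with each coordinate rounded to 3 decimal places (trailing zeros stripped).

Answer: (0, 0)
(10, 0)
(22, 0)
(40, 0)
(46, 0)
(40, 10.392)
(38.5, 12.99)

Derivation:
Executing turtle program step by step:
Start: pos=(0,0), heading=0, pen down
FD 10: (0,0) -> (10,0) [heading=0, draw]
FD 12: (10,0) -> (22,0) [heading=0, draw]
FD 18: (22,0) -> (40,0) [heading=0, draw]
FD 6: (40,0) -> (46,0) [heading=0, draw]
LT 120: heading 0 -> 120
FD 12: (46,0) -> (40,10.392) [heading=120, draw]
FD 3: (40,10.392) -> (38.5,12.99) [heading=120, draw]
Final: pos=(38.5,12.99), heading=120, 6 segment(s) drawn
Waypoints (7 total):
(0, 0)
(10, 0)
(22, 0)
(40, 0)
(46, 0)
(40, 10.392)
(38.5, 12.99)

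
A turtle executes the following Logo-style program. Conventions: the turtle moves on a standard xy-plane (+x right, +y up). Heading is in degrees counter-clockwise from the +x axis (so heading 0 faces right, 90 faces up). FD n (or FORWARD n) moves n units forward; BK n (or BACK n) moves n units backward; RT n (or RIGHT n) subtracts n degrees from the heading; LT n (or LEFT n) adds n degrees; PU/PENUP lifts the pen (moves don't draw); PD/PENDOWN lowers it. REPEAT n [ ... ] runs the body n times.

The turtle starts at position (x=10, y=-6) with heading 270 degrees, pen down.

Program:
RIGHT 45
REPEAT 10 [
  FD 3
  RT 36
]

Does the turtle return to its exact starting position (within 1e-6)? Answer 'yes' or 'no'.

Executing turtle program step by step:
Start: pos=(10,-6), heading=270, pen down
RT 45: heading 270 -> 225
REPEAT 10 [
  -- iteration 1/10 --
  FD 3: (10,-6) -> (7.879,-8.121) [heading=225, draw]
  RT 36: heading 225 -> 189
  -- iteration 2/10 --
  FD 3: (7.879,-8.121) -> (4.916,-8.591) [heading=189, draw]
  RT 36: heading 189 -> 153
  -- iteration 3/10 --
  FD 3: (4.916,-8.591) -> (2.243,-7.229) [heading=153, draw]
  RT 36: heading 153 -> 117
  -- iteration 4/10 --
  FD 3: (2.243,-7.229) -> (0.881,-4.556) [heading=117, draw]
  RT 36: heading 117 -> 81
  -- iteration 5/10 --
  FD 3: (0.881,-4.556) -> (1.35,-1.593) [heading=81, draw]
  RT 36: heading 81 -> 45
  -- iteration 6/10 --
  FD 3: (1.35,-1.593) -> (3.471,0.529) [heading=45, draw]
  RT 36: heading 45 -> 9
  -- iteration 7/10 --
  FD 3: (3.471,0.529) -> (6.434,0.998) [heading=9, draw]
  RT 36: heading 9 -> 333
  -- iteration 8/10 --
  FD 3: (6.434,0.998) -> (9.107,-0.364) [heading=333, draw]
  RT 36: heading 333 -> 297
  -- iteration 9/10 --
  FD 3: (9.107,-0.364) -> (10.469,-3.037) [heading=297, draw]
  RT 36: heading 297 -> 261
  -- iteration 10/10 --
  FD 3: (10.469,-3.037) -> (10,-6) [heading=261, draw]
  RT 36: heading 261 -> 225
]
Final: pos=(10,-6), heading=225, 10 segment(s) drawn

Start position: (10, -6)
Final position: (10, -6)
Distance = 0; < 1e-6 -> CLOSED

Answer: yes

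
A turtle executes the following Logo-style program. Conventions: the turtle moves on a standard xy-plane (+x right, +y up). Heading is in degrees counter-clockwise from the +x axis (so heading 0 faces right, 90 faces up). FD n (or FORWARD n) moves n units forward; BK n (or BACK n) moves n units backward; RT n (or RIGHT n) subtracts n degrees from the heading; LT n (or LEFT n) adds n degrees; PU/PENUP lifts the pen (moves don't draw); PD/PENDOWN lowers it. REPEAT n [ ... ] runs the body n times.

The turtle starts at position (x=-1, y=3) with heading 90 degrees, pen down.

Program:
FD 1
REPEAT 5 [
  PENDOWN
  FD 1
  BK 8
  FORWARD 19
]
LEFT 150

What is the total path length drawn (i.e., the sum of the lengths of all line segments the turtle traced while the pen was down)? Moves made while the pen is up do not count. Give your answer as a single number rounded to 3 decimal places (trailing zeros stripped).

Answer: 141

Derivation:
Executing turtle program step by step:
Start: pos=(-1,3), heading=90, pen down
FD 1: (-1,3) -> (-1,4) [heading=90, draw]
REPEAT 5 [
  -- iteration 1/5 --
  PD: pen down
  FD 1: (-1,4) -> (-1,5) [heading=90, draw]
  BK 8: (-1,5) -> (-1,-3) [heading=90, draw]
  FD 19: (-1,-3) -> (-1,16) [heading=90, draw]
  -- iteration 2/5 --
  PD: pen down
  FD 1: (-1,16) -> (-1,17) [heading=90, draw]
  BK 8: (-1,17) -> (-1,9) [heading=90, draw]
  FD 19: (-1,9) -> (-1,28) [heading=90, draw]
  -- iteration 3/5 --
  PD: pen down
  FD 1: (-1,28) -> (-1,29) [heading=90, draw]
  BK 8: (-1,29) -> (-1,21) [heading=90, draw]
  FD 19: (-1,21) -> (-1,40) [heading=90, draw]
  -- iteration 4/5 --
  PD: pen down
  FD 1: (-1,40) -> (-1,41) [heading=90, draw]
  BK 8: (-1,41) -> (-1,33) [heading=90, draw]
  FD 19: (-1,33) -> (-1,52) [heading=90, draw]
  -- iteration 5/5 --
  PD: pen down
  FD 1: (-1,52) -> (-1,53) [heading=90, draw]
  BK 8: (-1,53) -> (-1,45) [heading=90, draw]
  FD 19: (-1,45) -> (-1,64) [heading=90, draw]
]
LT 150: heading 90 -> 240
Final: pos=(-1,64), heading=240, 16 segment(s) drawn

Segment lengths:
  seg 1: (-1,3) -> (-1,4), length = 1
  seg 2: (-1,4) -> (-1,5), length = 1
  seg 3: (-1,5) -> (-1,-3), length = 8
  seg 4: (-1,-3) -> (-1,16), length = 19
  seg 5: (-1,16) -> (-1,17), length = 1
  seg 6: (-1,17) -> (-1,9), length = 8
  seg 7: (-1,9) -> (-1,28), length = 19
  seg 8: (-1,28) -> (-1,29), length = 1
  seg 9: (-1,29) -> (-1,21), length = 8
  seg 10: (-1,21) -> (-1,40), length = 19
  seg 11: (-1,40) -> (-1,41), length = 1
  seg 12: (-1,41) -> (-1,33), length = 8
  seg 13: (-1,33) -> (-1,52), length = 19
  seg 14: (-1,52) -> (-1,53), length = 1
  seg 15: (-1,53) -> (-1,45), length = 8
  seg 16: (-1,45) -> (-1,64), length = 19
Total = 141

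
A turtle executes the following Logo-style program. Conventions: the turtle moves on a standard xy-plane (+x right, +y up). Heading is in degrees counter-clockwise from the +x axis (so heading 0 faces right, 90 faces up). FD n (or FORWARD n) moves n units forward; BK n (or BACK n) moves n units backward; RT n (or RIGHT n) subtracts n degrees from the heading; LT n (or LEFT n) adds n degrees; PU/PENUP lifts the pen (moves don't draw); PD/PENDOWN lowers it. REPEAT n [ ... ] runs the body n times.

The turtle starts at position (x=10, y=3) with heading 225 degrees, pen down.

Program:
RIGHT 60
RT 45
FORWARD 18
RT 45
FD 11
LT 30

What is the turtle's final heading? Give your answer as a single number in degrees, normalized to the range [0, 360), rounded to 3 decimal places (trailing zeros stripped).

Executing turtle program step by step:
Start: pos=(10,3), heading=225, pen down
RT 60: heading 225 -> 165
RT 45: heading 165 -> 120
FD 18: (10,3) -> (1,18.588) [heading=120, draw]
RT 45: heading 120 -> 75
FD 11: (1,18.588) -> (3.847,29.214) [heading=75, draw]
LT 30: heading 75 -> 105
Final: pos=(3.847,29.214), heading=105, 2 segment(s) drawn

Answer: 105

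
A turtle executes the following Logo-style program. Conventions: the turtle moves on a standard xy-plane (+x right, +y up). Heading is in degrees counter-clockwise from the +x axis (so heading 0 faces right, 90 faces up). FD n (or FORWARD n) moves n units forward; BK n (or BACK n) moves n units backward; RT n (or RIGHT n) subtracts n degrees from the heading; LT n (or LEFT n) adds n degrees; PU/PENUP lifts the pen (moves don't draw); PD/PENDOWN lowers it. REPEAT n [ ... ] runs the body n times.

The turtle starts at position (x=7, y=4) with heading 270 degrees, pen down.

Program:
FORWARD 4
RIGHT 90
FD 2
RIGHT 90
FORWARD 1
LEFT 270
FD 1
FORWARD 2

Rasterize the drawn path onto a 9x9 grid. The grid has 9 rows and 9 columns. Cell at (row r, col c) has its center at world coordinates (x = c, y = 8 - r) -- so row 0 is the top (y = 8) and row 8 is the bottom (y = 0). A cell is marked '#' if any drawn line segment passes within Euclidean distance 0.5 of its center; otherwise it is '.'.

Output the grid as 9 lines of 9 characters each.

Answer: .........
.........
.........
.........
.......#.
.......#.
.......#.
.....####
.....###.

Derivation:
Segment 0: (7,4) -> (7,0)
Segment 1: (7,0) -> (5,0)
Segment 2: (5,0) -> (5,1)
Segment 3: (5,1) -> (6,1)
Segment 4: (6,1) -> (8,1)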